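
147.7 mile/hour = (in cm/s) 6603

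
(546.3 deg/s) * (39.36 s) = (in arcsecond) 7.741e+07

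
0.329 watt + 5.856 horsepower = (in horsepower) 5.856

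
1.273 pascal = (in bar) 1.273e-05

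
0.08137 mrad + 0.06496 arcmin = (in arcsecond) 20.68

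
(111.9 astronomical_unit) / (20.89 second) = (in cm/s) 8.013e+13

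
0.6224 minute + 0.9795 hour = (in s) 3564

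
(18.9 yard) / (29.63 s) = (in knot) 1.134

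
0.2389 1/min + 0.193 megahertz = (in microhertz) 1.93e+11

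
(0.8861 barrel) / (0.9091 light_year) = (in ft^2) 1.763e-16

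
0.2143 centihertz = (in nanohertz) 2.143e+06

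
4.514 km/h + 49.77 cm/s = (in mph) 3.918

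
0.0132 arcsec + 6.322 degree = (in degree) 6.322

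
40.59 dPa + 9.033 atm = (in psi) 132.7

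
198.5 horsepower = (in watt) 1.48e+05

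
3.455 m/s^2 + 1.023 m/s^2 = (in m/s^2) 4.478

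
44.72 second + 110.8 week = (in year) 2.125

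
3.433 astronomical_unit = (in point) 1.456e+15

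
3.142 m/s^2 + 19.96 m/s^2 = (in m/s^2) 23.1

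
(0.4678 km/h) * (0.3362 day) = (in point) 1.07e+07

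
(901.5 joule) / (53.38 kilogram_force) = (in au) 1.151e-11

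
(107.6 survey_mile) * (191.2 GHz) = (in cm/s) 3.311e+18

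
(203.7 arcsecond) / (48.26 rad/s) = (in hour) 5.684e-09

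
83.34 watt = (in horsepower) 0.1118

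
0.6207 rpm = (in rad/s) 0.065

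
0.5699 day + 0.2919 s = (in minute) 820.7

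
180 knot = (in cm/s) 9260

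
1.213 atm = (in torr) 921.9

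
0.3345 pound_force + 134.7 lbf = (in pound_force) 135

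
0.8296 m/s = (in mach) 0.002436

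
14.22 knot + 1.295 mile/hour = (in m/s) 7.894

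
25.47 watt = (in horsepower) 0.03416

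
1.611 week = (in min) 1.624e+04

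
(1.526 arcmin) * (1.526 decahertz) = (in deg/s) 0.3881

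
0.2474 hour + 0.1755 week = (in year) 0.003394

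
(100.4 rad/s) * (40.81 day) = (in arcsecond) 7.302e+13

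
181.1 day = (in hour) 4346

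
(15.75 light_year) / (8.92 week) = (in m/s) 2.762e+10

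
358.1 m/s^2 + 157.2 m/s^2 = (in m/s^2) 515.3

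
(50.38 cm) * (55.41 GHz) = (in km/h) 1.005e+11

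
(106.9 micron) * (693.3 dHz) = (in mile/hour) 0.01658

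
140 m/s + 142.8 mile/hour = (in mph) 456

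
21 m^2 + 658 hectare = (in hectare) 658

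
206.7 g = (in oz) 7.291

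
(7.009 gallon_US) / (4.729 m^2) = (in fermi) 5.61e+12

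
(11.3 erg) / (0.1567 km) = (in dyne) 0.0007211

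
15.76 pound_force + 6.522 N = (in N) 76.63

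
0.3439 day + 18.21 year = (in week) 949.6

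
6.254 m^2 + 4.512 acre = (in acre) 4.514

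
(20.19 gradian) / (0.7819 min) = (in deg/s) 0.3873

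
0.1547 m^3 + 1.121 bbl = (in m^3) 0.3329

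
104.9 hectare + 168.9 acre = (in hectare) 173.3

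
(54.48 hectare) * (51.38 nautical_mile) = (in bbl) 3.261e+11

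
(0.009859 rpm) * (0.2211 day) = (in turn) 3.139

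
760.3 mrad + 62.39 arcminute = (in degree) 44.6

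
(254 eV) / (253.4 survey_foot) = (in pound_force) 1.185e-19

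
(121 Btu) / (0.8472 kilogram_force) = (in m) 1.537e+04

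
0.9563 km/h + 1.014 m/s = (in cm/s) 128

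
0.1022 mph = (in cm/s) 4.569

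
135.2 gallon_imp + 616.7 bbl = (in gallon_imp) 2.17e+04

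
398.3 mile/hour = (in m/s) 178.1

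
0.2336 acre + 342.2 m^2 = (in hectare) 0.1288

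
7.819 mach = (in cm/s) 2.662e+05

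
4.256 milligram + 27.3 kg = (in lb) 60.19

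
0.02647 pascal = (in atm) 2.612e-07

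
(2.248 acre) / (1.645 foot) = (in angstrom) 1.814e+14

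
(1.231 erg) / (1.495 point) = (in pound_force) 5.247e-05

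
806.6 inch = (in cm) 2049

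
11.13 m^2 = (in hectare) 0.001113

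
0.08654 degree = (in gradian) 0.09616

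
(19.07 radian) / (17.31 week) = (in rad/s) 1.822e-06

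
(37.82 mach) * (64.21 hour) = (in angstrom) 2.977e+19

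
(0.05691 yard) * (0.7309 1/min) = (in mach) 1.862e-06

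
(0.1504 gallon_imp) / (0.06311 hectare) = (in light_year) 1.145e-22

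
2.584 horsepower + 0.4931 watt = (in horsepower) 2.585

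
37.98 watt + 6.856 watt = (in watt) 44.84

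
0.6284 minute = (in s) 37.7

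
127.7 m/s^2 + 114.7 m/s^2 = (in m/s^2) 242.4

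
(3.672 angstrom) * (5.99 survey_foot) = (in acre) 1.657e-13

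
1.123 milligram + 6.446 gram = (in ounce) 0.2274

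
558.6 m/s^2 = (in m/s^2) 558.6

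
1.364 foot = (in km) 0.0004157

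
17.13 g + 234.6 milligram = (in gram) 17.36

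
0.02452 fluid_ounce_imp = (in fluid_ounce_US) 0.02356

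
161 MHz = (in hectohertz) 1.61e+06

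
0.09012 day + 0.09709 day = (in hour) 4.493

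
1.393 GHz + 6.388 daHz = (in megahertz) 1393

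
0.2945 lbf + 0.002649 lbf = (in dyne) 1.322e+05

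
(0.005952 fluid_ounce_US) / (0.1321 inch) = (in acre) 1.296e-08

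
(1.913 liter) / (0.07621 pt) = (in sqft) 765.9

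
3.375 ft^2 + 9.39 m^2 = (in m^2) 9.704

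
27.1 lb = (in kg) 12.29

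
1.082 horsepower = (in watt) 806.8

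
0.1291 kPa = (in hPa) 1.291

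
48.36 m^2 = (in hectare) 0.004836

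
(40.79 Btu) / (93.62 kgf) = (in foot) 153.8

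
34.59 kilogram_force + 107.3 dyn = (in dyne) 3.392e+07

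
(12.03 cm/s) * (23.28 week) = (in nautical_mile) 914.6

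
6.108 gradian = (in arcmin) 329.8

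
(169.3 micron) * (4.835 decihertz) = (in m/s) 8.186e-05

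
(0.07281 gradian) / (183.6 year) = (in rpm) 1.886e-12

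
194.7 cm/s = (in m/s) 1.947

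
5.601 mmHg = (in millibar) 7.467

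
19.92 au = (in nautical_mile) 1.609e+09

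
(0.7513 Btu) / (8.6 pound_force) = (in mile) 0.01288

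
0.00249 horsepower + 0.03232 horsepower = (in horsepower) 0.03481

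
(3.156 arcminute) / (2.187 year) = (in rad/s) 1.331e-11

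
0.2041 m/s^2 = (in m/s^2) 0.2041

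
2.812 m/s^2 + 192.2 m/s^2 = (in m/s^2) 195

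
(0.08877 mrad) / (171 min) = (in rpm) 8.262e-08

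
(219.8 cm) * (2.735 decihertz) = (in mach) 0.001766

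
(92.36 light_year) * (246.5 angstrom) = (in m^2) 2.154e+10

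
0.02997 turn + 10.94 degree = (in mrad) 379.2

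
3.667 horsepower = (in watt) 2734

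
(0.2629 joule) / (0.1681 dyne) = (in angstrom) 1.564e+15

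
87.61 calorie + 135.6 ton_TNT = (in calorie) 1.356e+11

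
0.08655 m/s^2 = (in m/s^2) 0.08655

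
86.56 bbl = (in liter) 1.376e+04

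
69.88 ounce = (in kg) 1.981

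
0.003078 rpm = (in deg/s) 0.01847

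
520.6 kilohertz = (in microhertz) 5.206e+11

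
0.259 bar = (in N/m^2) 2.59e+04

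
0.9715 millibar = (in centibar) 0.09715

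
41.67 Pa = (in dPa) 416.7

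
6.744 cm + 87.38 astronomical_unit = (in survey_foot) 4.289e+13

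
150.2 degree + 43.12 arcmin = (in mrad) 2634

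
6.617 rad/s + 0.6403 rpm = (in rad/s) 6.684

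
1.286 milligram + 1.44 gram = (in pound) 0.003177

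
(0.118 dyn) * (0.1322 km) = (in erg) 1560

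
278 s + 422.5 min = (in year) 0.0008127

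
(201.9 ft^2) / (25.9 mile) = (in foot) 0.001476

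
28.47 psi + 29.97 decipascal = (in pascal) 1.963e+05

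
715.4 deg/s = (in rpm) 119.2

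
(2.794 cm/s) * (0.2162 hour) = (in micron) 2.175e+07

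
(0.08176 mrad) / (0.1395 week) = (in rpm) 9.254e-09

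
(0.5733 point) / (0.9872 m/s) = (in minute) 3.414e-06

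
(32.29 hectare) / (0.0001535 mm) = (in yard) 2.301e+12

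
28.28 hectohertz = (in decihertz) 2.828e+04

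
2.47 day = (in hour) 59.28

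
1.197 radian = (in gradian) 76.2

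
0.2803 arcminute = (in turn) 1.298e-05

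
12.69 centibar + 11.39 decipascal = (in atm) 0.1253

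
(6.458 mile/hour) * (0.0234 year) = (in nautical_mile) 1150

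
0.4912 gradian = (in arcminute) 26.52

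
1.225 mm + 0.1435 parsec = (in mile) 2.751e+12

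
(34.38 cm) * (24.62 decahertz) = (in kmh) 304.7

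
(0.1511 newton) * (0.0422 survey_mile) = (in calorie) 2.453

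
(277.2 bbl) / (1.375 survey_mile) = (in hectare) 1.992e-06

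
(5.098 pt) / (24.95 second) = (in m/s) 7.208e-05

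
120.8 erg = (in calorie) 2.887e-06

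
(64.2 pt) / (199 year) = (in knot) 7.015e-12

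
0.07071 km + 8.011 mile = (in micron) 1.296e+10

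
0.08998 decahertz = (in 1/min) 53.99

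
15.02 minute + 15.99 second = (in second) 917.2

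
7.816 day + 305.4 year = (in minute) 1.605e+08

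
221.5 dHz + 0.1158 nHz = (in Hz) 22.15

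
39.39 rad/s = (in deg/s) 2257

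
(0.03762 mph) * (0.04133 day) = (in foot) 197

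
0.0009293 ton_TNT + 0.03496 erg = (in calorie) 9.293e+05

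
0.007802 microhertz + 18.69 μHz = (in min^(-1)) 0.001122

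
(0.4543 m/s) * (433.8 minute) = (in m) 1.182e+04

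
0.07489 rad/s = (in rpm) 0.7151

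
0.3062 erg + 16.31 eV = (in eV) 1.911e+11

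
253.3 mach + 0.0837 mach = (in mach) 253.4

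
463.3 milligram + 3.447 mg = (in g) 0.4667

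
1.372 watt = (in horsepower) 0.00184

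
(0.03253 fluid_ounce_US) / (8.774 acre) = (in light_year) 2.864e-27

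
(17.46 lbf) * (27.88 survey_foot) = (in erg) 6.6e+09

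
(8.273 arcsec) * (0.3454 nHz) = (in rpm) 1.323e-13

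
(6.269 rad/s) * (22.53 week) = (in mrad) 8.542e+10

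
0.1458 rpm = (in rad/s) 0.01527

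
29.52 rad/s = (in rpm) 281.9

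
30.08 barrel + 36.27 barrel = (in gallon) 2787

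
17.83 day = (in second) 1.541e+06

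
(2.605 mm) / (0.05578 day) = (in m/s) 5.405e-07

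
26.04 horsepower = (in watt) 1.942e+04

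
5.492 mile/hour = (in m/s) 2.455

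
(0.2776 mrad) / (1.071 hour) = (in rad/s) 7.2e-08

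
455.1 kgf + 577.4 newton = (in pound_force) 1133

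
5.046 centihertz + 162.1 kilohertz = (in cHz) 1.621e+07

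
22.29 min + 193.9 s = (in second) 1531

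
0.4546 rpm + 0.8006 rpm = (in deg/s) 7.531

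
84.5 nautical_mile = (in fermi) 1.565e+20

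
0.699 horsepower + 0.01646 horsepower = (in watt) 533.5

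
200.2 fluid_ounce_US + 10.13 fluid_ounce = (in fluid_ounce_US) 210.3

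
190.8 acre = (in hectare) 77.21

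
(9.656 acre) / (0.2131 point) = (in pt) 1.473e+12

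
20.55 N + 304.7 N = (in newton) 325.2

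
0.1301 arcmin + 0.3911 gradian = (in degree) 0.3542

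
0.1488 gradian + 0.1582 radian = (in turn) 0.02555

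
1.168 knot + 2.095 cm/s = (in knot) 1.209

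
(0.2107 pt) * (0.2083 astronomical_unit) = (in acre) 572.4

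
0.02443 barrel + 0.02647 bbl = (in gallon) 2.138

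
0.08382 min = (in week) 8.315e-06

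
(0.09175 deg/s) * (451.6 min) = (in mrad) 4.339e+04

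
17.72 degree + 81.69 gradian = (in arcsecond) 3.285e+05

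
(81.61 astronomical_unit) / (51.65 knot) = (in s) 4.595e+11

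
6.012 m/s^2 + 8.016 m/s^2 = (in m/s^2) 14.03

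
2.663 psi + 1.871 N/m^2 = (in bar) 0.1836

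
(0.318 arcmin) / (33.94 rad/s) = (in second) 2.725e-06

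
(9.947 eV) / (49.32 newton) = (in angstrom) 3.231e-10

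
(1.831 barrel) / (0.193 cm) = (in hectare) 0.01508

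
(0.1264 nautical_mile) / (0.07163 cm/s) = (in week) 0.5404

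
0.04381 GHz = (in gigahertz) 0.04381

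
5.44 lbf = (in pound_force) 5.44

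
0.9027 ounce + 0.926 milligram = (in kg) 0.02559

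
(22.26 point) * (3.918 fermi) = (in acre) 7.603e-21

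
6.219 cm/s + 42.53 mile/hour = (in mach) 0.05602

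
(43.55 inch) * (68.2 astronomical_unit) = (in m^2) 1.129e+13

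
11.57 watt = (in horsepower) 0.01552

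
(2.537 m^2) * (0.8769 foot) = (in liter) 678.1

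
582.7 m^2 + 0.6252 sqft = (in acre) 0.144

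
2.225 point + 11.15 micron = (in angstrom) 7.961e+06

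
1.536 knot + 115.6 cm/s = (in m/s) 1.946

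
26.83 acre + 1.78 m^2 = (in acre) 26.83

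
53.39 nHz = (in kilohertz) 5.339e-11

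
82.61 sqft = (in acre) 0.001896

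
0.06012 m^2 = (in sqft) 0.6471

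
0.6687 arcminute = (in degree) 0.01115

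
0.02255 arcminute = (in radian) 6.56e-06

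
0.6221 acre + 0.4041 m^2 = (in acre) 0.6222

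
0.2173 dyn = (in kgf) 2.216e-07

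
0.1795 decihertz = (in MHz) 1.795e-08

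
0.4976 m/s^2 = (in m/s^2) 0.4976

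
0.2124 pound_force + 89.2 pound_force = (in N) 397.7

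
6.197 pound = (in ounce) 99.15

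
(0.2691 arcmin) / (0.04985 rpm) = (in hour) 4.165e-06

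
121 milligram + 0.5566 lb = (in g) 252.6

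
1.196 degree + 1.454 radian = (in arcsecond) 3.042e+05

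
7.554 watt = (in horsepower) 0.01013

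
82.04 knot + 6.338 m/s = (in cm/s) 4854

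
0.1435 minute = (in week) 1.424e-05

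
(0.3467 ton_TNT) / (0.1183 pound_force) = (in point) 7.814e+12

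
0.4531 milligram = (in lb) 9.989e-07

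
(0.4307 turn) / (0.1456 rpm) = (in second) 177.5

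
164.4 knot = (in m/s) 84.57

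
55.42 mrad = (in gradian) 3.528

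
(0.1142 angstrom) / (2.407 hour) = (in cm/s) 1.318e-13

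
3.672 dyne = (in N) 3.672e-05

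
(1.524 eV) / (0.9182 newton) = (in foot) 8.725e-19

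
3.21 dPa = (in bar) 3.21e-06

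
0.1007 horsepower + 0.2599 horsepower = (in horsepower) 0.3606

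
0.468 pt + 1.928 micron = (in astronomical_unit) 1.117e-15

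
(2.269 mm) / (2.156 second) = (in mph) 0.002354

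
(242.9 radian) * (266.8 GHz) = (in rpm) 6.188e+14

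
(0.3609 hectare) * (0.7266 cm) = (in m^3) 26.22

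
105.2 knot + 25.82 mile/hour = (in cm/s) 6566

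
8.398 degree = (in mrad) 146.6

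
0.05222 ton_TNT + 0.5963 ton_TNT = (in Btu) 2.572e+06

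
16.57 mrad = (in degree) 0.9494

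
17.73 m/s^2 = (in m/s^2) 17.73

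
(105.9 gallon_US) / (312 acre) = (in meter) 3.175e-07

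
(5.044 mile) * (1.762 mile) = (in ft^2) 2.478e+08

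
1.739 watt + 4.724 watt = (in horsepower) 0.008667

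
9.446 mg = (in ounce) 0.0003332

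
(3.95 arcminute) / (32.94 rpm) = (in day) 3.855e-09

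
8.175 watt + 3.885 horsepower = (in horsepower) 3.896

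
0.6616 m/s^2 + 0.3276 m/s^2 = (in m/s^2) 0.9892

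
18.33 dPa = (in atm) 1.809e-05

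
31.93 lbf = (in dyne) 1.42e+07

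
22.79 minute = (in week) 0.002261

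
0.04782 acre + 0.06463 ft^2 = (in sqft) 2083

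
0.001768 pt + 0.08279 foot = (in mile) 1.568e-05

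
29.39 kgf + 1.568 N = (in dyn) 2.898e+07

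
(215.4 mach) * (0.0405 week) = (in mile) 1.116e+06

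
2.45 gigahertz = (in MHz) 2450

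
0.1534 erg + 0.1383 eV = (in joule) 1.534e-08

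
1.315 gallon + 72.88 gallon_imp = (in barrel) 2.115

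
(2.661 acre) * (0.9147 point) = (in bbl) 21.86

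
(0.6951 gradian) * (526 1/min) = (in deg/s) 5.484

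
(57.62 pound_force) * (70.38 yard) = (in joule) 1.649e+04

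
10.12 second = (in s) 10.12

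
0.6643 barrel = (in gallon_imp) 23.23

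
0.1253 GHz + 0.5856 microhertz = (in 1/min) 7.518e+09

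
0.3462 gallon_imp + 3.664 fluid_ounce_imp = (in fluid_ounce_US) 56.74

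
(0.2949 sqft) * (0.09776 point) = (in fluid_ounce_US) 0.03195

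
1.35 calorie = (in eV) 3.525e+19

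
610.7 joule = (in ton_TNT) 1.46e-07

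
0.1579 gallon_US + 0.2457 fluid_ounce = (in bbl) 0.003805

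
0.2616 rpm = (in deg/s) 1.57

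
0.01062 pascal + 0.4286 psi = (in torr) 22.17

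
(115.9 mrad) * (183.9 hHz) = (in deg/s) 1.221e+05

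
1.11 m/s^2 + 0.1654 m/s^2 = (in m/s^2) 1.275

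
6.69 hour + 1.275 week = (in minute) 1.325e+04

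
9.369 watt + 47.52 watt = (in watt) 56.89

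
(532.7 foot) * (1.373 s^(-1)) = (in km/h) 802.5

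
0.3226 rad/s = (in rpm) 3.081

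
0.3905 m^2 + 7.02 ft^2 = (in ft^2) 11.22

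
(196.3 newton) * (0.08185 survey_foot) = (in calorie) 1.17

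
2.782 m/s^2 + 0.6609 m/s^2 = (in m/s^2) 3.443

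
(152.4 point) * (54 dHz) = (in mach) 0.0008526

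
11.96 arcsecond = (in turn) 9.228e-06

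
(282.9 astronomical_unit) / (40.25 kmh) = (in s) 3.785e+12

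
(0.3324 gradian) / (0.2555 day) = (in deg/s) 1.355e-05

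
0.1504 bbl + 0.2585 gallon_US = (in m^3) 0.02489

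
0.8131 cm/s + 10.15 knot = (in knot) 10.17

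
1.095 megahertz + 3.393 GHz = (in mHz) 3.394e+12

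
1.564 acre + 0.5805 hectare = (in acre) 2.998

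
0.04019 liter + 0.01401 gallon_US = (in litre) 0.09322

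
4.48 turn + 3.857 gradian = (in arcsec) 5.819e+06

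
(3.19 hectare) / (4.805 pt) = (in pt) 5.335e+10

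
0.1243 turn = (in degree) 44.75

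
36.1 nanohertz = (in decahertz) 3.61e-09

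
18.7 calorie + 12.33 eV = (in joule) 78.24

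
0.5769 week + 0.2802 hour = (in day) 4.05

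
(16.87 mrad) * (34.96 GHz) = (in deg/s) 3.379e+10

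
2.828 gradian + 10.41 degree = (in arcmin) 777.3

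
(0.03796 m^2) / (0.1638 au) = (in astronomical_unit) 1.036e-23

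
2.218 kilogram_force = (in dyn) 2.175e+06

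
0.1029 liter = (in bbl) 0.0006472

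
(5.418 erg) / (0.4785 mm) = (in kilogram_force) 0.0001155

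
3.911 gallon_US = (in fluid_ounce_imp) 521.1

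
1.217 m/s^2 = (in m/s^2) 1.217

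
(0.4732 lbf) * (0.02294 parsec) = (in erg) 1.49e+22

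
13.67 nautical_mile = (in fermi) 2.532e+19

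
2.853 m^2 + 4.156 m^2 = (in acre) 0.001732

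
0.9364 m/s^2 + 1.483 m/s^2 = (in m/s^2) 2.419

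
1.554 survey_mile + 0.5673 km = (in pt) 8.697e+06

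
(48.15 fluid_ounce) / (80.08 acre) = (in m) 4.394e-09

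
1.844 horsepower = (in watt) 1375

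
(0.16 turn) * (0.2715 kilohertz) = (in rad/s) 272.9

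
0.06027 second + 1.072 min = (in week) 0.0001064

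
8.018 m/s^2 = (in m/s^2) 8.018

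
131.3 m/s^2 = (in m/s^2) 131.3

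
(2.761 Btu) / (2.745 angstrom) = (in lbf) 2.386e+12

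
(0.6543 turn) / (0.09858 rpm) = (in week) 0.0006585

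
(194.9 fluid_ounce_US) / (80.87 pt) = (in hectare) 2.02e-05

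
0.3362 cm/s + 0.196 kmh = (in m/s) 0.05781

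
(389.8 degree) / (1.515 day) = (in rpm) 0.0004963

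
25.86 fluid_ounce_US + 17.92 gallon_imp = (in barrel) 0.5172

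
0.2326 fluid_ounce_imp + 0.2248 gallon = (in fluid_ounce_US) 29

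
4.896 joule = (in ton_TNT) 1.17e-09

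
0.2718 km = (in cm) 2.718e+04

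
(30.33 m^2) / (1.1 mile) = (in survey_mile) 1.065e-05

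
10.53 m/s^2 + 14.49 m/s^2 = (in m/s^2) 25.02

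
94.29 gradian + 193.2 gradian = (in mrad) 4516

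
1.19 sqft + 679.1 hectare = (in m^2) 6.791e+06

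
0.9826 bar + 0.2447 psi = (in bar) 0.9995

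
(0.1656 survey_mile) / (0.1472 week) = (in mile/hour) 0.006696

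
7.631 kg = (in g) 7631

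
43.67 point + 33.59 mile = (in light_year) 5.714e-12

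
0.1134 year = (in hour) 993.4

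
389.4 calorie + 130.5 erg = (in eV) 1.017e+22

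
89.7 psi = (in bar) 6.185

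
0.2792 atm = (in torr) 212.2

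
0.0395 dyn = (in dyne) 0.0395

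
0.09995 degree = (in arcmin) 5.997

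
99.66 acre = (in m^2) 4.033e+05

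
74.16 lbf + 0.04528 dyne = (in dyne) 3.299e+07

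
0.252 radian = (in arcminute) 866.3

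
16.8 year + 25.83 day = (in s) 5.32e+08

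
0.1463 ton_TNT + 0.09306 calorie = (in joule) 6.121e+08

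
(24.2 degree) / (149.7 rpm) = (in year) 8.543e-10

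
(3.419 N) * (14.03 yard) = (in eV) 2.738e+20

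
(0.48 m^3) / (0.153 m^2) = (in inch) 123.5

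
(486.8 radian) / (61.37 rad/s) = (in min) 0.1322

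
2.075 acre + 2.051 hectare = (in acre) 7.143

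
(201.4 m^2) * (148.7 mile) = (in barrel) 3.031e+08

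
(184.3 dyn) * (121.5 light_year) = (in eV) 1.322e+34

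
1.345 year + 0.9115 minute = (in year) 1.345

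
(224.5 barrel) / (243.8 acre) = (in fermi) 3.618e+10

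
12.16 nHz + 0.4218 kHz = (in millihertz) 4.218e+05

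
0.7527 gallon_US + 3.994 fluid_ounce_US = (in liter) 2.967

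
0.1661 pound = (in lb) 0.1661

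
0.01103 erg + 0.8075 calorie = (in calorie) 0.8075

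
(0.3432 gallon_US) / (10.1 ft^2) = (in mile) 8.603e-07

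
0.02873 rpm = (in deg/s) 0.1724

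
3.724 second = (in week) 6.157e-06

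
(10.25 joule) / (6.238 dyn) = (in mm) 1.643e+08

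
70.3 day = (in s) 6.074e+06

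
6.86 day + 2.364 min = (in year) 0.0188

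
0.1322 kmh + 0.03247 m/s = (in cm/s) 6.919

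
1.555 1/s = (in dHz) 15.55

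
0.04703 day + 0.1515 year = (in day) 55.34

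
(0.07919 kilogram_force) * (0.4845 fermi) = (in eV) 2348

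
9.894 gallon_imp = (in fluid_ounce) 1521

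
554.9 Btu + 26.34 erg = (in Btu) 554.9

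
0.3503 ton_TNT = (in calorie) 3.503e+08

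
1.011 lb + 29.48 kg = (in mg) 2.994e+07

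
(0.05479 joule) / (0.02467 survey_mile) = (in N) 0.00138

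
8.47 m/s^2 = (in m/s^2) 8.47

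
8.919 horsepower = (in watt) 6651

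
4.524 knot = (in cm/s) 232.7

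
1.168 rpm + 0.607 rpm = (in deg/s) 10.65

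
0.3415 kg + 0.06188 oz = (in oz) 12.11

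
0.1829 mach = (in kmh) 224.2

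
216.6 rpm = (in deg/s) 1300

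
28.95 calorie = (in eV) 7.56e+20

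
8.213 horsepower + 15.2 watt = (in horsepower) 8.233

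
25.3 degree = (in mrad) 441.6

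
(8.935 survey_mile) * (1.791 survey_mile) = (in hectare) 4145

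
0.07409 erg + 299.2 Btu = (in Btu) 299.2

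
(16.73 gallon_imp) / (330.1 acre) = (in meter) 5.693e-08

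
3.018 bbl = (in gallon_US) 126.8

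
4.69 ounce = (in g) 133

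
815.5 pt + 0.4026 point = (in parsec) 9.328e-18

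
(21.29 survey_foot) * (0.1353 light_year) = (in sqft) 8.941e+16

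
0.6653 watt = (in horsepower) 0.0008922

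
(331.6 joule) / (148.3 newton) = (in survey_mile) 0.001389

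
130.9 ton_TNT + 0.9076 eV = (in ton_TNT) 130.9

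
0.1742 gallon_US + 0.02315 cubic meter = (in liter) 23.81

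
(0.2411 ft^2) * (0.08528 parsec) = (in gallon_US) 1.557e+16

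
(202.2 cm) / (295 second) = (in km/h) 0.02468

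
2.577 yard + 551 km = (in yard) 6.026e+05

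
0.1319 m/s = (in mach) 0.0003874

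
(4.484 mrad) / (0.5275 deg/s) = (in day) 5.637e-06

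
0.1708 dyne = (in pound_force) 3.84e-07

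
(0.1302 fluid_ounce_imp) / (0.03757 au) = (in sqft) 7.085e-15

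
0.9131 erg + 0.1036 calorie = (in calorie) 0.1036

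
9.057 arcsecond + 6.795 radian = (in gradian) 432.6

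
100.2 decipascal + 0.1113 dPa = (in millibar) 0.1003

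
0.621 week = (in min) 6260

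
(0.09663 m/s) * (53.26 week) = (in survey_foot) 1.021e+07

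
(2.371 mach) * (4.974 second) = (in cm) 4.016e+05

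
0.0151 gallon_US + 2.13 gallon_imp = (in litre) 9.74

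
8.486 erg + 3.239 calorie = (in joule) 13.55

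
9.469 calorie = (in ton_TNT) 9.469e-09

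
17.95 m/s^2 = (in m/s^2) 17.95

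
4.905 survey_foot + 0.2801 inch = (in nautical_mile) 0.0008111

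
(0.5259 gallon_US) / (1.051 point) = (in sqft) 57.79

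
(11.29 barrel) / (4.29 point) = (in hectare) 0.1186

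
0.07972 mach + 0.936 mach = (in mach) 1.016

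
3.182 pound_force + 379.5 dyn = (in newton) 14.16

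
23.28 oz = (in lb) 1.455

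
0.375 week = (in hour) 63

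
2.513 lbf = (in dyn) 1.118e+06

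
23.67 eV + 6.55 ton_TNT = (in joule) 2.741e+10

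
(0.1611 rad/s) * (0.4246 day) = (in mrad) 5.91e+06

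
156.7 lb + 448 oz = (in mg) 8.378e+07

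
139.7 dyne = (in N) 0.001397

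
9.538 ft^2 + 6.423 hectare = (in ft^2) 6.914e+05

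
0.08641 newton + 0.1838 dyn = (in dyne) 8641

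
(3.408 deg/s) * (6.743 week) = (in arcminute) 8.339e+08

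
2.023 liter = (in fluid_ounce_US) 68.41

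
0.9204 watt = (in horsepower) 0.001234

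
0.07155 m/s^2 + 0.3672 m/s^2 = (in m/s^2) 0.4388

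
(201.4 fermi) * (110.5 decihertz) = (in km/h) 8.012e-12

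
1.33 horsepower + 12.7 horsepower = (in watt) 1.046e+04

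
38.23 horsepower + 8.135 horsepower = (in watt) 3.457e+04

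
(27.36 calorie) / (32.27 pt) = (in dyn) 1.006e+09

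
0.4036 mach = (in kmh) 494.7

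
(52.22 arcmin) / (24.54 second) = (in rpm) 0.005911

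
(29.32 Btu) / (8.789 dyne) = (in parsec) 1.141e-08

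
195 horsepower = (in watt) 1.454e+05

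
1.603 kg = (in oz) 56.54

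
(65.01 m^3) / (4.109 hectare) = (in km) 1.582e-06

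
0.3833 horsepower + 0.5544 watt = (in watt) 286.4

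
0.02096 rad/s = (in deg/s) 1.201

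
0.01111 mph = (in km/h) 0.01788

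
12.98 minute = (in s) 778.8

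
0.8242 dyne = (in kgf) 8.405e-07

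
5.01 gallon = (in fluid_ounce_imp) 667.5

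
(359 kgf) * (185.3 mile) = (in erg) 1.05e+16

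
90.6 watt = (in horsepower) 0.1215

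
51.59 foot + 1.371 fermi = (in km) 0.01572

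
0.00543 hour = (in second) 19.55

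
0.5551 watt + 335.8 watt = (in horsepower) 0.4511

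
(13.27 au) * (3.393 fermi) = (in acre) 1.664e-06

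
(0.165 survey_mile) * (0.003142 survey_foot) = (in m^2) 0.2543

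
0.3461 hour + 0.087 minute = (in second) 1251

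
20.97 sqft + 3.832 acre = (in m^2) 1.551e+04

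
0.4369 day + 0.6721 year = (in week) 35.11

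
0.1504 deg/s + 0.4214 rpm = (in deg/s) 2.679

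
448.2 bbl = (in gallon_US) 1.882e+04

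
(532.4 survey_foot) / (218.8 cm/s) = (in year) 2.352e-06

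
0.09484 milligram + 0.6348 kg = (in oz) 22.39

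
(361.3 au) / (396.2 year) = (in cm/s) 4.326e+05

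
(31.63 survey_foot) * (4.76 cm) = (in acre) 0.0001134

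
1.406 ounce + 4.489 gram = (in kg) 0.04435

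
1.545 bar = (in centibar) 154.5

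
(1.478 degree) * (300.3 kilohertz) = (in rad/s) 7747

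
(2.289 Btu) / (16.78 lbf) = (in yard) 35.38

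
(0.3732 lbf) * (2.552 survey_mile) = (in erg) 6.818e+10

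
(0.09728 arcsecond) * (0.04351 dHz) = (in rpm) 1.96e-08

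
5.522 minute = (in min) 5.522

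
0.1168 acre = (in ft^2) 5088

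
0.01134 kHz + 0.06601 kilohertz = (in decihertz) 773.5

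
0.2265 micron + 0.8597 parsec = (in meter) 2.653e+16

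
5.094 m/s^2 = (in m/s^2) 5.094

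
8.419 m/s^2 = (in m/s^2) 8.419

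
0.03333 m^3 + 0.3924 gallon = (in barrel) 0.219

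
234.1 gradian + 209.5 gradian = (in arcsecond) 1.437e+06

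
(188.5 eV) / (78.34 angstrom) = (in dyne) 0.0003855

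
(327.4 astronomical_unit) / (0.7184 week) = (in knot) 2.191e+08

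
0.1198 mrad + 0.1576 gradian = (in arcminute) 8.922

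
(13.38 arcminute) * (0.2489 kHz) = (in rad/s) 0.9687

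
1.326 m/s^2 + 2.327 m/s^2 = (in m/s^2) 3.653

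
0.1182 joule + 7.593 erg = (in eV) 7.378e+17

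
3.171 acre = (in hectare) 1.283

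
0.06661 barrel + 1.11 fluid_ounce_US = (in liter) 10.62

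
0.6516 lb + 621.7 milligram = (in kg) 0.2962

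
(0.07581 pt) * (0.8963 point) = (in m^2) 8.456e-09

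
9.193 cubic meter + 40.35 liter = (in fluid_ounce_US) 3.122e+05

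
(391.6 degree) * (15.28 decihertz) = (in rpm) 99.73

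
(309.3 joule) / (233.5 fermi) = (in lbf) 2.978e+14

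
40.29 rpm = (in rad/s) 4.219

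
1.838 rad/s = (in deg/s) 105.3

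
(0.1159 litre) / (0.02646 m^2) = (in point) 12.42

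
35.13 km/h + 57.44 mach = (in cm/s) 1.957e+06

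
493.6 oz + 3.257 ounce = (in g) 1.409e+04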